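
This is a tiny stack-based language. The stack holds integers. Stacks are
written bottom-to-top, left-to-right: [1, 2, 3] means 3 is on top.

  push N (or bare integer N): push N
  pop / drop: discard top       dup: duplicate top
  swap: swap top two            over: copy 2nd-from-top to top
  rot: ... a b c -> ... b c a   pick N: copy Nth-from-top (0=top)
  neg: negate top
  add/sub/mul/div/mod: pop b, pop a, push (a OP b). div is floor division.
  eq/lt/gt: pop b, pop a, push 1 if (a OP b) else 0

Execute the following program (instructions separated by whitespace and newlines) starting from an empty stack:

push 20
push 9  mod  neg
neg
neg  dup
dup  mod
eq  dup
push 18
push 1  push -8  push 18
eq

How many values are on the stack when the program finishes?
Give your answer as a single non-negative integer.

After 'push 20': stack = [20] (depth 1)
After 'push 9': stack = [20, 9] (depth 2)
After 'mod': stack = [2] (depth 1)
After 'neg': stack = [-2] (depth 1)
After 'neg': stack = [2] (depth 1)
After 'neg': stack = [-2] (depth 1)
After 'dup': stack = [-2, -2] (depth 2)
After 'dup': stack = [-2, -2, -2] (depth 3)
After 'mod': stack = [-2, 0] (depth 2)
After 'eq': stack = [0] (depth 1)
After 'dup': stack = [0, 0] (depth 2)
After 'push 18': stack = [0, 0, 18] (depth 3)
After 'push 1': stack = [0, 0, 18, 1] (depth 4)
After 'push -8': stack = [0, 0, 18, 1, -8] (depth 5)
After 'push 18': stack = [0, 0, 18, 1, -8, 18] (depth 6)
After 'eq': stack = [0, 0, 18, 1, 0] (depth 5)

Answer: 5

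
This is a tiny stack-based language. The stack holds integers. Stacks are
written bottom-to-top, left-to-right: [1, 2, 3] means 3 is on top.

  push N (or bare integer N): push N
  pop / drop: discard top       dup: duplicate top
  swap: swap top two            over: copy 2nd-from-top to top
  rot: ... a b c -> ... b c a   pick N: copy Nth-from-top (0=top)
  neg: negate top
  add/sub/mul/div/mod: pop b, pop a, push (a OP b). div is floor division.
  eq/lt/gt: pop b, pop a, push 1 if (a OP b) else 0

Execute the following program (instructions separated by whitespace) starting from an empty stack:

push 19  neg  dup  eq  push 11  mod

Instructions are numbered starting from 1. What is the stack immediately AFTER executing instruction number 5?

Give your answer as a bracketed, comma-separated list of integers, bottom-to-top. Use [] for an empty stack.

Step 1 ('push 19'): [19]
Step 2 ('neg'): [-19]
Step 3 ('dup'): [-19, -19]
Step 4 ('eq'): [1]
Step 5 ('push 11'): [1, 11]

Answer: [1, 11]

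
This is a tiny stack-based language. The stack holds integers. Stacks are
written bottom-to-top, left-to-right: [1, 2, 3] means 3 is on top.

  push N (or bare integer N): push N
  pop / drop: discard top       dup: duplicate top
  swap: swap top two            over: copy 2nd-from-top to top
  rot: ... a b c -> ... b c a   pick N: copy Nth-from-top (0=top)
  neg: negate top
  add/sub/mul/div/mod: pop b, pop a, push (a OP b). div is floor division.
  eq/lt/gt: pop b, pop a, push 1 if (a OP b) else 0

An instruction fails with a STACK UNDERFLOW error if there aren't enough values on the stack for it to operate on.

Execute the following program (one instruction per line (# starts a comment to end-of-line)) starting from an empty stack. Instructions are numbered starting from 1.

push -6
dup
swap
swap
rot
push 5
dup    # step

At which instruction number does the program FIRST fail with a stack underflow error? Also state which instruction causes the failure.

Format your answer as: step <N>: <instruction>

Answer: step 5: rot

Derivation:
Step 1 ('push -6'): stack = [-6], depth = 1
Step 2 ('dup'): stack = [-6, -6], depth = 2
Step 3 ('swap'): stack = [-6, -6], depth = 2
Step 4 ('swap'): stack = [-6, -6], depth = 2
Step 5 ('rot'): needs 3 value(s) but depth is 2 — STACK UNDERFLOW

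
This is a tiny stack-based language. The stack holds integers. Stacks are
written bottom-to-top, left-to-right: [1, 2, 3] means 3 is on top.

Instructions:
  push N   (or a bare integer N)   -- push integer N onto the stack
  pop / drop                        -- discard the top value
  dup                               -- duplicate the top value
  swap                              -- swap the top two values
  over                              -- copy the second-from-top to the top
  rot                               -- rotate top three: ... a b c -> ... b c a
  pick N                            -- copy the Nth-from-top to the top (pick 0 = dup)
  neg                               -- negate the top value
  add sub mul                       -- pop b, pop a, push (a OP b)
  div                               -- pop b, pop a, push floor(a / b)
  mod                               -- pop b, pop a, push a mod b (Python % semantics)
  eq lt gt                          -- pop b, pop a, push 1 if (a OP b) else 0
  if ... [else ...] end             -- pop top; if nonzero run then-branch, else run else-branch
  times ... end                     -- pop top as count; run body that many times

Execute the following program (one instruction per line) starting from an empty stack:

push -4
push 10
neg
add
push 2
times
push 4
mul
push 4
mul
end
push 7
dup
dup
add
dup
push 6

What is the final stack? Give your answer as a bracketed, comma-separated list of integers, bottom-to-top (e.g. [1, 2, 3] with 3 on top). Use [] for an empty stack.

Answer: [-3584, 7, 14, 14, 6]

Derivation:
After 'push -4': [-4]
After 'push 10': [-4, 10]
After 'neg': [-4, -10]
After 'add': [-14]
After 'push 2': [-14, 2]
After 'times': [-14]
After 'push 4': [-14, 4]
After 'mul': [-56]
After 'push 4': [-56, 4]
After 'mul': [-224]
After 'push 4': [-224, 4]
After 'mul': [-896]
After 'push 4': [-896, 4]
After 'mul': [-3584]
After 'push 7': [-3584, 7]
After 'dup': [-3584, 7, 7]
After 'dup': [-3584, 7, 7, 7]
After 'add': [-3584, 7, 14]
After 'dup': [-3584, 7, 14, 14]
After 'push 6': [-3584, 7, 14, 14, 6]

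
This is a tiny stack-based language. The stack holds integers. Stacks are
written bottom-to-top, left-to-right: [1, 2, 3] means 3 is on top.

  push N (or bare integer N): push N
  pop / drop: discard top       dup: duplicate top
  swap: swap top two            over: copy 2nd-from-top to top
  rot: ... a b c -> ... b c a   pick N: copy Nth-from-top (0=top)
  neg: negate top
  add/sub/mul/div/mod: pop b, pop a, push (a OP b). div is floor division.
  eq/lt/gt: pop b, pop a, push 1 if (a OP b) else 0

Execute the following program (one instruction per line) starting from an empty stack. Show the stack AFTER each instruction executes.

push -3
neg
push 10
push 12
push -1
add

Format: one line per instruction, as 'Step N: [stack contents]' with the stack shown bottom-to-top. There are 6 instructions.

Step 1: [-3]
Step 2: [3]
Step 3: [3, 10]
Step 4: [3, 10, 12]
Step 5: [3, 10, 12, -1]
Step 6: [3, 10, 11]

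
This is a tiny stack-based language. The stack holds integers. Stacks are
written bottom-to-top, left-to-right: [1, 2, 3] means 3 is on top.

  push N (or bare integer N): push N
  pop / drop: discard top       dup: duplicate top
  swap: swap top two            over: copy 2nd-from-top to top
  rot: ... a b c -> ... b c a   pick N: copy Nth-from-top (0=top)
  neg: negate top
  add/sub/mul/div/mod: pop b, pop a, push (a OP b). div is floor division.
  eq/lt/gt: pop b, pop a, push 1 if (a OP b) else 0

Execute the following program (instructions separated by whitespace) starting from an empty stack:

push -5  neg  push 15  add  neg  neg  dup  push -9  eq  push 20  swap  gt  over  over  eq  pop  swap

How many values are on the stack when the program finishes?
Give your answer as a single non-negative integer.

Answer: 2

Derivation:
After 'push -5': stack = [-5] (depth 1)
After 'neg': stack = [5] (depth 1)
After 'push 15': stack = [5, 15] (depth 2)
After 'add': stack = [20] (depth 1)
After 'neg': stack = [-20] (depth 1)
After 'neg': stack = [20] (depth 1)
After 'dup': stack = [20, 20] (depth 2)
After 'push -9': stack = [20, 20, -9] (depth 3)
After 'eq': stack = [20, 0] (depth 2)
After 'push 20': stack = [20, 0, 20] (depth 3)
After 'swap': stack = [20, 20, 0] (depth 3)
After 'gt': stack = [20, 1] (depth 2)
After 'over': stack = [20, 1, 20] (depth 3)
After 'over': stack = [20, 1, 20, 1] (depth 4)
After 'eq': stack = [20, 1, 0] (depth 3)
After 'pop': stack = [20, 1] (depth 2)
After 'swap': stack = [1, 20] (depth 2)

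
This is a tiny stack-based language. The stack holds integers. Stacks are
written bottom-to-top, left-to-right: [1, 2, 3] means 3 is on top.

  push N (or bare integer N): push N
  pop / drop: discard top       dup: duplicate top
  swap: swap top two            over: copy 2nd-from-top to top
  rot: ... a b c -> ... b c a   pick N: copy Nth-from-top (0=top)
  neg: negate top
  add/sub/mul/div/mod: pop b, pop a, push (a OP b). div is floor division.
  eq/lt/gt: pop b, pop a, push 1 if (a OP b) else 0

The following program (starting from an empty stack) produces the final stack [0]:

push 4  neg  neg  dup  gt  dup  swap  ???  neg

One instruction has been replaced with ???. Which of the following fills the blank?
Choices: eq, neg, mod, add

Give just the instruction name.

Answer: add

Derivation:
Stack before ???: [0, 0]
Stack after ???:  [0]
Checking each choice:
  eq: produces [-1]
  neg: produces [0, 0]
  mod: modulo by zero
  add: MATCH


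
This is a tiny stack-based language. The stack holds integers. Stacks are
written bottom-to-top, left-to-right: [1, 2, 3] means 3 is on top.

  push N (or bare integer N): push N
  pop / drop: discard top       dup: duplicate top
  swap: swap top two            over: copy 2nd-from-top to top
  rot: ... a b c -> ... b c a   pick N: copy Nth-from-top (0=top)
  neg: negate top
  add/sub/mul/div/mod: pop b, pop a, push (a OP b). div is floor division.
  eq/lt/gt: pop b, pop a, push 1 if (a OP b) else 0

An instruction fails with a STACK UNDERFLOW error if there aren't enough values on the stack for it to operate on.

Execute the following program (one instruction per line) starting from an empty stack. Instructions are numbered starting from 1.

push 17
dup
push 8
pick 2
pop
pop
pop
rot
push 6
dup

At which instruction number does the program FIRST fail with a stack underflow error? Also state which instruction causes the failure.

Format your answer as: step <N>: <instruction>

Answer: step 8: rot

Derivation:
Step 1 ('push 17'): stack = [17], depth = 1
Step 2 ('dup'): stack = [17, 17], depth = 2
Step 3 ('push 8'): stack = [17, 17, 8], depth = 3
Step 4 ('pick 2'): stack = [17, 17, 8, 17], depth = 4
Step 5 ('pop'): stack = [17, 17, 8], depth = 3
Step 6 ('pop'): stack = [17, 17], depth = 2
Step 7 ('pop'): stack = [17], depth = 1
Step 8 ('rot'): needs 3 value(s) but depth is 1 — STACK UNDERFLOW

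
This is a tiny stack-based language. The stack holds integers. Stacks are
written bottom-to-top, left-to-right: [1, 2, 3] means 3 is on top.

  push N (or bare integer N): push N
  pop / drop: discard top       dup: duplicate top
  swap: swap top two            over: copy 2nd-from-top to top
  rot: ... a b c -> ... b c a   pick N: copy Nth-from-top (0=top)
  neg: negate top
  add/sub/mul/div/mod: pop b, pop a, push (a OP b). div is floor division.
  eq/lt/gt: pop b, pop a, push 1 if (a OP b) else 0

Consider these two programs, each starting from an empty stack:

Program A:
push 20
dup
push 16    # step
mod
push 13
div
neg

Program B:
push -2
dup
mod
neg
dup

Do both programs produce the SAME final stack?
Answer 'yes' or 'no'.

Answer: no

Derivation:
Program A trace:
  After 'push 20': [20]
  After 'dup': [20, 20]
  After 'push 16': [20, 20, 16]
  After 'mod': [20, 4]
  After 'push 13': [20, 4, 13]
  After 'div': [20, 0]
  After 'neg': [20, 0]
Program A final stack: [20, 0]

Program B trace:
  After 'push -2': [-2]
  After 'dup': [-2, -2]
  After 'mod': [0]
  After 'neg': [0]
  After 'dup': [0, 0]
Program B final stack: [0, 0]
Same: no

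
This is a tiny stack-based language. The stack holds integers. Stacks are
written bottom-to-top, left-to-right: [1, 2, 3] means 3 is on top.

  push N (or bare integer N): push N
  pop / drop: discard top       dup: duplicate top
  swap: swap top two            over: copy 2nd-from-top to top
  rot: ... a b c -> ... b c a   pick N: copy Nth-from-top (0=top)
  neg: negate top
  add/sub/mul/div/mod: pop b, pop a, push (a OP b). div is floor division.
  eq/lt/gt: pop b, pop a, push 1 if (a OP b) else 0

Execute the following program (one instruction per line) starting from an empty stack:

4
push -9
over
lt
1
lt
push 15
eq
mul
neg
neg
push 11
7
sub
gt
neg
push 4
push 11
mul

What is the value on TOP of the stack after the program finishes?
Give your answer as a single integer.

Answer: 44

Derivation:
After 'push 4': [4]
After 'push -9': [4, -9]
After 'over': [4, -9, 4]
After 'lt': [4, 1]
After 'push 1': [4, 1, 1]
After 'lt': [4, 0]
After 'push 15': [4, 0, 15]
After 'eq': [4, 0]
After 'mul': [0]
After 'neg': [0]
After 'neg': [0]
After 'push 11': [0, 11]
After 'push 7': [0, 11, 7]
After 'sub': [0, 4]
After 'gt': [0]
After 'neg': [0]
After 'push 4': [0, 4]
After 'push 11': [0, 4, 11]
After 'mul': [0, 44]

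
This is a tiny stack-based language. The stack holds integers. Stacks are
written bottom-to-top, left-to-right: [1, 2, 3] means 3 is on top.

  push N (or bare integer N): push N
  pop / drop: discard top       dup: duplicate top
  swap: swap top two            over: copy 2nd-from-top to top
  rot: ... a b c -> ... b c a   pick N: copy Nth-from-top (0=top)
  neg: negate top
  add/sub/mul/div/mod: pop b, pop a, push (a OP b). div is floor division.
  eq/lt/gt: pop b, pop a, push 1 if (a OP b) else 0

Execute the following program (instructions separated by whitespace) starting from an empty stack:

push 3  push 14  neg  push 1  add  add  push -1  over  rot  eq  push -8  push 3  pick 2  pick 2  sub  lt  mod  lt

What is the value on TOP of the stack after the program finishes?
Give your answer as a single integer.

After 'push 3': [3]
After 'push 14': [3, 14]
After 'neg': [3, -14]
After 'push 1': [3, -14, 1]
After 'add': [3, -13]
After 'add': [-10]
After 'push -1': [-10, -1]
After 'over': [-10, -1, -10]
After 'rot': [-1, -10, -10]
After 'eq': [-1, 1]
After 'push -8': [-1, 1, -8]
After 'push 3': [-1, 1, -8, 3]
After 'pick 2': [-1, 1, -8, 3, 1]
After 'pick 2': [-1, 1, -8, 3, 1, -8]
After 'sub': [-1, 1, -8, 3, 9]
After 'lt': [-1, 1, -8, 1]
After 'mod': [-1, 1, 0]
After 'lt': [-1, 0]

Answer: 0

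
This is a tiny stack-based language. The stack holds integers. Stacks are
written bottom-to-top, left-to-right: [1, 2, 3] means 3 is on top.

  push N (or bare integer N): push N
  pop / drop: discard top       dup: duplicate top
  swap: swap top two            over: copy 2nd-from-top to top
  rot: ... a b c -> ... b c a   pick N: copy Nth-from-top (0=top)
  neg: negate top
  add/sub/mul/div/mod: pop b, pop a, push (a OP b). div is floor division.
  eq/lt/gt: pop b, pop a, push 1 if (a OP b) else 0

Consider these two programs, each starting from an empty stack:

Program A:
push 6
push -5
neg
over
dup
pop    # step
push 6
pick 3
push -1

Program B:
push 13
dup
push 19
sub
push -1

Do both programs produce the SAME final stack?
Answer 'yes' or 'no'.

Answer: no

Derivation:
Program A trace:
  After 'push 6': [6]
  After 'push -5': [6, -5]
  After 'neg': [6, 5]
  After 'over': [6, 5, 6]
  After 'dup': [6, 5, 6, 6]
  After 'pop': [6, 5, 6]
  After 'push 6': [6, 5, 6, 6]
  After 'pick 3': [6, 5, 6, 6, 6]
  After 'push -1': [6, 5, 6, 6, 6, -1]
Program A final stack: [6, 5, 6, 6, 6, -1]

Program B trace:
  After 'push 13': [13]
  After 'dup': [13, 13]
  After 'push 19': [13, 13, 19]
  After 'sub': [13, -6]
  After 'push -1': [13, -6, -1]
Program B final stack: [13, -6, -1]
Same: no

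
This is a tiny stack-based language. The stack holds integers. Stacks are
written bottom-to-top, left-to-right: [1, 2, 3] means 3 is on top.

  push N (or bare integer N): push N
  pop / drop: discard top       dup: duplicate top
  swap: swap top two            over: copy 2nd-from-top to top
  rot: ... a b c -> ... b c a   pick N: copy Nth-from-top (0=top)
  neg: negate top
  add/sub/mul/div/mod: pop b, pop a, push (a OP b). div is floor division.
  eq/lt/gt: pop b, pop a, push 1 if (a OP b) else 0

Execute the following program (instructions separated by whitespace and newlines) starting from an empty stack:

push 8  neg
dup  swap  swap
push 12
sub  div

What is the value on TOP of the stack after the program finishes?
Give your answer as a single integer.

Answer: 0

Derivation:
After 'push 8': [8]
After 'neg': [-8]
After 'dup': [-8, -8]
After 'swap': [-8, -8]
After 'swap': [-8, -8]
After 'push 12': [-8, -8, 12]
After 'sub': [-8, -20]
After 'div': [0]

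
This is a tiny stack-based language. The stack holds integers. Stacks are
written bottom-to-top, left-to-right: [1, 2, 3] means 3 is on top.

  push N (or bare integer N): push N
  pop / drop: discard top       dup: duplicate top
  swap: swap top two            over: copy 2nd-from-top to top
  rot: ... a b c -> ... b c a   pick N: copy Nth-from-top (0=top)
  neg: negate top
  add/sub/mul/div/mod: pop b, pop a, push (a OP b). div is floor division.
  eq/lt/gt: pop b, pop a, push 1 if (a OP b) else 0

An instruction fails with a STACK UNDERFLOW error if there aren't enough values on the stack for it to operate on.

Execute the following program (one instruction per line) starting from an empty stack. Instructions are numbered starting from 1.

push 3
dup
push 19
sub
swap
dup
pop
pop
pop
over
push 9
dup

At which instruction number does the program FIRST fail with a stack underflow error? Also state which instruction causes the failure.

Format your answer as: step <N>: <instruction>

Step 1 ('push 3'): stack = [3], depth = 1
Step 2 ('dup'): stack = [3, 3], depth = 2
Step 3 ('push 19'): stack = [3, 3, 19], depth = 3
Step 4 ('sub'): stack = [3, -16], depth = 2
Step 5 ('swap'): stack = [-16, 3], depth = 2
Step 6 ('dup'): stack = [-16, 3, 3], depth = 3
Step 7 ('pop'): stack = [-16, 3], depth = 2
Step 8 ('pop'): stack = [-16], depth = 1
Step 9 ('pop'): stack = [], depth = 0
Step 10 ('over'): needs 2 value(s) but depth is 0 — STACK UNDERFLOW

Answer: step 10: over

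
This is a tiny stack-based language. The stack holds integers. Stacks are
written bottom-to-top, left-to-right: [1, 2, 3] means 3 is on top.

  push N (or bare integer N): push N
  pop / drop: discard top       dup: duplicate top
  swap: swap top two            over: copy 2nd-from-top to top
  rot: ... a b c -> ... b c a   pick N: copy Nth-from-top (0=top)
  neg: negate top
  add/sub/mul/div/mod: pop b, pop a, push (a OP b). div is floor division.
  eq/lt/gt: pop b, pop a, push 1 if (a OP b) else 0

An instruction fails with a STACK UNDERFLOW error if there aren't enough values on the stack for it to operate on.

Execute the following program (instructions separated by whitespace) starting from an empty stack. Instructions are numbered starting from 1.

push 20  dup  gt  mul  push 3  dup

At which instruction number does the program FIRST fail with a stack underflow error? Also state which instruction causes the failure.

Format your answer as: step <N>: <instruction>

Answer: step 4: mul

Derivation:
Step 1 ('push 20'): stack = [20], depth = 1
Step 2 ('dup'): stack = [20, 20], depth = 2
Step 3 ('gt'): stack = [0], depth = 1
Step 4 ('mul'): needs 2 value(s) but depth is 1 — STACK UNDERFLOW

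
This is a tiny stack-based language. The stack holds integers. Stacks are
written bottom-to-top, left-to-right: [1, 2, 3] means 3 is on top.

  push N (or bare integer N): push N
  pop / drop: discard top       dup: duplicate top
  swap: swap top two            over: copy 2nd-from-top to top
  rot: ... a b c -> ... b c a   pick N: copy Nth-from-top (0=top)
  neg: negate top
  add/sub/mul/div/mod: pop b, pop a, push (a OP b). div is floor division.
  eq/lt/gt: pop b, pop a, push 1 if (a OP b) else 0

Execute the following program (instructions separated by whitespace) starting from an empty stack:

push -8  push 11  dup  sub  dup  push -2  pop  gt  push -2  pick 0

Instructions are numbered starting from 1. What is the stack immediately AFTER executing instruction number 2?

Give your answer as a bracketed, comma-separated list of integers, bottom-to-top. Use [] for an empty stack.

Step 1 ('push -8'): [-8]
Step 2 ('push 11'): [-8, 11]

Answer: [-8, 11]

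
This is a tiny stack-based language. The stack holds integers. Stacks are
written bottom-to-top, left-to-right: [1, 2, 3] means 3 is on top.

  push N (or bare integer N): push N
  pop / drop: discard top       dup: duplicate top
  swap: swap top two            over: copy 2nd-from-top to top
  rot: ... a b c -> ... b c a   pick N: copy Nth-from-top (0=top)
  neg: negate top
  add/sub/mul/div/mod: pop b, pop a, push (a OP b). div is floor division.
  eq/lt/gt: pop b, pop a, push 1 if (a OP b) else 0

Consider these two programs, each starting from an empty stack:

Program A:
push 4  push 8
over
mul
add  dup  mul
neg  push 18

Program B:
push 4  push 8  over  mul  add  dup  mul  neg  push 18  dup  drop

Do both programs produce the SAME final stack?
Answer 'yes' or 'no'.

Program A trace:
  After 'push 4': [4]
  After 'push 8': [4, 8]
  After 'over': [4, 8, 4]
  After 'mul': [4, 32]
  After 'add': [36]
  After 'dup': [36, 36]
  After 'mul': [1296]
  After 'neg': [-1296]
  After 'push 18': [-1296, 18]
Program A final stack: [-1296, 18]

Program B trace:
  After 'push 4': [4]
  After 'push 8': [4, 8]
  After 'over': [4, 8, 4]
  After 'mul': [4, 32]
  After 'add': [36]
  After 'dup': [36, 36]
  After 'mul': [1296]
  After 'neg': [-1296]
  After 'push 18': [-1296, 18]
  After 'dup': [-1296, 18, 18]
  After 'drop': [-1296, 18]
Program B final stack: [-1296, 18]
Same: yes

Answer: yes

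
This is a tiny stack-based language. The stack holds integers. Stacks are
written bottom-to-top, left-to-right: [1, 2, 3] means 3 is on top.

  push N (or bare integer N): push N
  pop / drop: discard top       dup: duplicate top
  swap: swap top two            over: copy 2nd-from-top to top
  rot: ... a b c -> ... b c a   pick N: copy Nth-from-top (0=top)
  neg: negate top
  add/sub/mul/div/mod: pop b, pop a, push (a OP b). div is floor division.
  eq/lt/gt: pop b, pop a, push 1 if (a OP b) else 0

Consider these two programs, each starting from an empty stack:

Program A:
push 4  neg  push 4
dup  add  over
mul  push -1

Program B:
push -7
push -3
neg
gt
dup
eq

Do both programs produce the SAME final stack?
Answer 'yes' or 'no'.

Answer: no

Derivation:
Program A trace:
  After 'push 4': [4]
  After 'neg': [-4]
  After 'push 4': [-4, 4]
  After 'dup': [-4, 4, 4]
  After 'add': [-4, 8]
  After 'over': [-4, 8, -4]
  After 'mul': [-4, -32]
  After 'push -1': [-4, -32, -1]
Program A final stack: [-4, -32, -1]

Program B trace:
  After 'push -7': [-7]
  After 'push -3': [-7, -3]
  After 'neg': [-7, 3]
  After 'gt': [0]
  After 'dup': [0, 0]
  After 'eq': [1]
Program B final stack: [1]
Same: no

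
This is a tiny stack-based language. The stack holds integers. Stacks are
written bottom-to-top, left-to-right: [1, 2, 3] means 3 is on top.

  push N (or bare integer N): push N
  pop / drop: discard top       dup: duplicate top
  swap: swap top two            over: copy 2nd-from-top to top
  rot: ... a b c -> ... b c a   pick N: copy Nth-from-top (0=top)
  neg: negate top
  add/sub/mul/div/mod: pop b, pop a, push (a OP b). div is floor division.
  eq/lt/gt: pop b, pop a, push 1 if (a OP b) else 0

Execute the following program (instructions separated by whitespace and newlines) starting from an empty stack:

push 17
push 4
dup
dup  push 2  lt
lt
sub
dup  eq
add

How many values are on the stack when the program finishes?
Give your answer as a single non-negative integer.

After 'push 17': stack = [17] (depth 1)
After 'push 4': stack = [17, 4] (depth 2)
After 'dup': stack = [17, 4, 4] (depth 3)
After 'dup': stack = [17, 4, 4, 4] (depth 4)
After 'push 2': stack = [17, 4, 4, 4, 2] (depth 5)
After 'lt': stack = [17, 4, 4, 0] (depth 4)
After 'lt': stack = [17, 4, 0] (depth 3)
After 'sub': stack = [17, 4] (depth 2)
After 'dup': stack = [17, 4, 4] (depth 3)
After 'eq': stack = [17, 1] (depth 2)
After 'add': stack = [18] (depth 1)

Answer: 1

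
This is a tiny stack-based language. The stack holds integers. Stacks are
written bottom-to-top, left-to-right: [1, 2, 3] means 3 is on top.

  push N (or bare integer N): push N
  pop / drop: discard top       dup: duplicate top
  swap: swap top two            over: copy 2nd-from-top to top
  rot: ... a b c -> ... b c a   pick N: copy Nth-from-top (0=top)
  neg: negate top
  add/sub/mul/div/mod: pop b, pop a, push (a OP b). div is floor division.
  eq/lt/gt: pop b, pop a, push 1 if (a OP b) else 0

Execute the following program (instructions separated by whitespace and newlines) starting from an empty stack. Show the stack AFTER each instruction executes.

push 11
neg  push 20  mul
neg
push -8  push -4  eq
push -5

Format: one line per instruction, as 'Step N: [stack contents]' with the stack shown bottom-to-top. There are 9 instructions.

Step 1: [11]
Step 2: [-11]
Step 3: [-11, 20]
Step 4: [-220]
Step 5: [220]
Step 6: [220, -8]
Step 7: [220, -8, -4]
Step 8: [220, 0]
Step 9: [220, 0, -5]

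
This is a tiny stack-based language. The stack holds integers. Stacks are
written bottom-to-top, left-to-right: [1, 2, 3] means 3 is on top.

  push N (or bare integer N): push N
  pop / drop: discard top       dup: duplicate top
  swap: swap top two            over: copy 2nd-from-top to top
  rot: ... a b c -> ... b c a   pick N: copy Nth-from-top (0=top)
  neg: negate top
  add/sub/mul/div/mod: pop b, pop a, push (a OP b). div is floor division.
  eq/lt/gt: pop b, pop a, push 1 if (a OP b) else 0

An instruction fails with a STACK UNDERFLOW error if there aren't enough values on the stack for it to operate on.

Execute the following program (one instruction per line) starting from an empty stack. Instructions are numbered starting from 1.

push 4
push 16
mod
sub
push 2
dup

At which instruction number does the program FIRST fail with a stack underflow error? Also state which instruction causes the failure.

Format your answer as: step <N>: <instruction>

Step 1 ('push 4'): stack = [4], depth = 1
Step 2 ('push 16'): stack = [4, 16], depth = 2
Step 3 ('mod'): stack = [4], depth = 1
Step 4 ('sub'): needs 2 value(s) but depth is 1 — STACK UNDERFLOW

Answer: step 4: sub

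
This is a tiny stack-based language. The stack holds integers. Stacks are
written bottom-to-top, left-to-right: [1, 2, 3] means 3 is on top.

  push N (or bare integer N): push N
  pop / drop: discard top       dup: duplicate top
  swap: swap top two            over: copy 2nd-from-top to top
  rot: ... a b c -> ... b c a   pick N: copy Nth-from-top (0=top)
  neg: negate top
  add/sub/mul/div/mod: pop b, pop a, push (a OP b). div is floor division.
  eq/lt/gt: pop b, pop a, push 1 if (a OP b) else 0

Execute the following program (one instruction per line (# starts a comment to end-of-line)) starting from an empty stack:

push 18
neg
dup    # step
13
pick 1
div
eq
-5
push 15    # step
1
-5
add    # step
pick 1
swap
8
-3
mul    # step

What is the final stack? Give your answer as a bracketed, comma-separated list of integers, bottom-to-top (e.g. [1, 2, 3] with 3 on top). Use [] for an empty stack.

After 'push 18': [18]
After 'neg': [-18]
After 'dup': [-18, -18]
After 'push 13': [-18, -18, 13]
After 'pick 1': [-18, -18, 13, -18]
After 'div': [-18, -18, -1]
After 'eq': [-18, 0]
After 'push -5': [-18, 0, -5]
After 'push 15': [-18, 0, -5, 15]
After 'push 1': [-18, 0, -5, 15, 1]
After 'push -5': [-18, 0, -5, 15, 1, -5]
After 'add': [-18, 0, -5, 15, -4]
After 'pick 1': [-18, 0, -5, 15, -4, 15]
After 'swap': [-18, 0, -5, 15, 15, -4]
After 'push 8': [-18, 0, -5, 15, 15, -4, 8]
After 'push -3': [-18, 0, -5, 15, 15, -4, 8, -3]
After 'mul': [-18, 0, -5, 15, 15, -4, -24]

Answer: [-18, 0, -5, 15, 15, -4, -24]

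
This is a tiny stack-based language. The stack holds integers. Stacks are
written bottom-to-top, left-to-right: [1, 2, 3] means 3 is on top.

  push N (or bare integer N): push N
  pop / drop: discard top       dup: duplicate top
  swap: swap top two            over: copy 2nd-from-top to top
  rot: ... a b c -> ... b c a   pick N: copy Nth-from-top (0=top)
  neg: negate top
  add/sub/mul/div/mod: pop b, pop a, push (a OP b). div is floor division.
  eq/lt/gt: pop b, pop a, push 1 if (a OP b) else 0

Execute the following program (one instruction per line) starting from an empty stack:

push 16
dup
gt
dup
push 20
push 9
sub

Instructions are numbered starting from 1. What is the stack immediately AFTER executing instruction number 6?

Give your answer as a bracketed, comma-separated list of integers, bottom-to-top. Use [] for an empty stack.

Step 1 ('push 16'): [16]
Step 2 ('dup'): [16, 16]
Step 3 ('gt'): [0]
Step 4 ('dup'): [0, 0]
Step 5 ('push 20'): [0, 0, 20]
Step 6 ('push 9'): [0, 0, 20, 9]

Answer: [0, 0, 20, 9]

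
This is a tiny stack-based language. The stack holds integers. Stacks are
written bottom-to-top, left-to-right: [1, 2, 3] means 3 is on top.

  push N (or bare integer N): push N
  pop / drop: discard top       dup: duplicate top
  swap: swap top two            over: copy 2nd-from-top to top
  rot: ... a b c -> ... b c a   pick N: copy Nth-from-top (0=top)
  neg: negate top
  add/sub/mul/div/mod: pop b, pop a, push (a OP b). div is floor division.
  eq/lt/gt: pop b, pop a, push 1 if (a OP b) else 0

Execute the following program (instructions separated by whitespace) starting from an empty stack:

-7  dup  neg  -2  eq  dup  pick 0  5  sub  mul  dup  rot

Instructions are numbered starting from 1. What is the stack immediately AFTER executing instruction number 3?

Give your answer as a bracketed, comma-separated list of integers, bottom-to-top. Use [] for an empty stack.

Answer: [-7, 7]

Derivation:
Step 1 ('-7'): [-7]
Step 2 ('dup'): [-7, -7]
Step 3 ('neg'): [-7, 7]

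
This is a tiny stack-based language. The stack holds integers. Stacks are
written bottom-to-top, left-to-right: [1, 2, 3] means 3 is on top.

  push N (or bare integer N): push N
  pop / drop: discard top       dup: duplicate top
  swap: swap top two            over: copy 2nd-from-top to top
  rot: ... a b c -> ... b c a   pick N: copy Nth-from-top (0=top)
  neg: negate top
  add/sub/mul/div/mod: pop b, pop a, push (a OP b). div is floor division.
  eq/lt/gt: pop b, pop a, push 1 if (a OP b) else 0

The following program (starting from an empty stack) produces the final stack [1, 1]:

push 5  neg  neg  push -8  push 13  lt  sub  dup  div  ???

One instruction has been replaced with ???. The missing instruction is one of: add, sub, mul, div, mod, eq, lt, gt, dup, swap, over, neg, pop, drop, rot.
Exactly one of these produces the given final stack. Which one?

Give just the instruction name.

Stack before ???: [1]
Stack after ???:  [1, 1]
The instruction that transforms [1] -> [1, 1] is: dup

Answer: dup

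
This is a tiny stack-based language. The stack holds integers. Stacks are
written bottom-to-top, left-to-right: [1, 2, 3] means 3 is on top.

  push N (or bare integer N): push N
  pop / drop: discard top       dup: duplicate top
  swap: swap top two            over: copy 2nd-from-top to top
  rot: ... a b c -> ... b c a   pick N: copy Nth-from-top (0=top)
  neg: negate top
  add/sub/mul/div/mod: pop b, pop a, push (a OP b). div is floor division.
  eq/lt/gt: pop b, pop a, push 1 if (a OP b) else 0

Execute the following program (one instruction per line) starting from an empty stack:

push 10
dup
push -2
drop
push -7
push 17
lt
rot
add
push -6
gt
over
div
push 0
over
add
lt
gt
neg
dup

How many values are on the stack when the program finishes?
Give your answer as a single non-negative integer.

Answer: 2

Derivation:
After 'push 10': stack = [10] (depth 1)
After 'dup': stack = [10, 10] (depth 2)
After 'push -2': stack = [10, 10, -2] (depth 3)
After 'drop': stack = [10, 10] (depth 2)
After 'push -7': stack = [10, 10, -7] (depth 3)
After 'push 17': stack = [10, 10, -7, 17] (depth 4)
After 'lt': stack = [10, 10, 1] (depth 3)
After 'rot': stack = [10, 1, 10] (depth 3)
After 'add': stack = [10, 11] (depth 2)
After 'push -6': stack = [10, 11, -6] (depth 3)
After 'gt': stack = [10, 1] (depth 2)
After 'over': stack = [10, 1, 10] (depth 3)
After 'div': stack = [10, 0] (depth 2)
After 'push 0': stack = [10, 0, 0] (depth 3)
After 'over': stack = [10, 0, 0, 0] (depth 4)
After 'add': stack = [10, 0, 0] (depth 3)
After 'lt': stack = [10, 0] (depth 2)
After 'gt': stack = [1] (depth 1)
After 'neg': stack = [-1] (depth 1)
After 'dup': stack = [-1, -1] (depth 2)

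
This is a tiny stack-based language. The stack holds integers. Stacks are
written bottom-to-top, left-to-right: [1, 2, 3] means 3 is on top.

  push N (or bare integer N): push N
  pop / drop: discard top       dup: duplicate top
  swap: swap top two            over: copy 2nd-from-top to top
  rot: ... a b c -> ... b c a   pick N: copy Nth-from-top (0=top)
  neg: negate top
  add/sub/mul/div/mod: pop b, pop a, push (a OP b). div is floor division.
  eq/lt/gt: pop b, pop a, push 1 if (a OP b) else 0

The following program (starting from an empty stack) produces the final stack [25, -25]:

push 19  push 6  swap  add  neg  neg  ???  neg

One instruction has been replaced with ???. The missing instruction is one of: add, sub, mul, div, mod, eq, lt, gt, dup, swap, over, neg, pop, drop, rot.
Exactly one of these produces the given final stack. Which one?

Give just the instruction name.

Answer: dup

Derivation:
Stack before ???: [25]
Stack after ???:  [25, 25]
The instruction that transforms [25] -> [25, 25] is: dup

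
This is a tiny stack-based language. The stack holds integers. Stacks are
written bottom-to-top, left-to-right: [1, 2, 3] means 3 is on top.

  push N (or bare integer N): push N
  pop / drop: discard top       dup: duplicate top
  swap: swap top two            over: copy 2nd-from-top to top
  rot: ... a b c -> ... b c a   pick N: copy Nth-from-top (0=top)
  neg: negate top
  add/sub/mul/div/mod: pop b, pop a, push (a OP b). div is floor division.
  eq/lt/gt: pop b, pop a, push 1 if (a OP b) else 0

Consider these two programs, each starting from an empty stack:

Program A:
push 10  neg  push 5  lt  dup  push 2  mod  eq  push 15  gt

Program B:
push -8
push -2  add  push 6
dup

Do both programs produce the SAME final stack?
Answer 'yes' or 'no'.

Answer: no

Derivation:
Program A trace:
  After 'push 10': [10]
  After 'neg': [-10]
  After 'push 5': [-10, 5]
  After 'lt': [1]
  After 'dup': [1, 1]
  After 'push 2': [1, 1, 2]
  After 'mod': [1, 1]
  After 'eq': [1]
  After 'push 15': [1, 15]
  After 'gt': [0]
Program A final stack: [0]

Program B trace:
  After 'push -8': [-8]
  After 'push -2': [-8, -2]
  After 'add': [-10]
  After 'push 6': [-10, 6]
  After 'dup': [-10, 6, 6]
Program B final stack: [-10, 6, 6]
Same: no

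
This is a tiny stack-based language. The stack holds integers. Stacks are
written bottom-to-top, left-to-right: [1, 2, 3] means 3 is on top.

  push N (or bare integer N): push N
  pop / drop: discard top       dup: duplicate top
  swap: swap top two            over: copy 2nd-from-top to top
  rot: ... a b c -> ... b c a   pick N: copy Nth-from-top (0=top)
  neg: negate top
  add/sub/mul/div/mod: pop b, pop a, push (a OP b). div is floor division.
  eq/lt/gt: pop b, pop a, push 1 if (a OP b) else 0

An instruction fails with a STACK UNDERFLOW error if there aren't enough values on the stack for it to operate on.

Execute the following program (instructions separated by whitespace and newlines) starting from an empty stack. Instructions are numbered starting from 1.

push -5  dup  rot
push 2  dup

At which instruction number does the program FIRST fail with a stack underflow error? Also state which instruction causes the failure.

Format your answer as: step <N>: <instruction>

Step 1 ('push -5'): stack = [-5], depth = 1
Step 2 ('dup'): stack = [-5, -5], depth = 2
Step 3 ('rot'): needs 3 value(s) but depth is 2 — STACK UNDERFLOW

Answer: step 3: rot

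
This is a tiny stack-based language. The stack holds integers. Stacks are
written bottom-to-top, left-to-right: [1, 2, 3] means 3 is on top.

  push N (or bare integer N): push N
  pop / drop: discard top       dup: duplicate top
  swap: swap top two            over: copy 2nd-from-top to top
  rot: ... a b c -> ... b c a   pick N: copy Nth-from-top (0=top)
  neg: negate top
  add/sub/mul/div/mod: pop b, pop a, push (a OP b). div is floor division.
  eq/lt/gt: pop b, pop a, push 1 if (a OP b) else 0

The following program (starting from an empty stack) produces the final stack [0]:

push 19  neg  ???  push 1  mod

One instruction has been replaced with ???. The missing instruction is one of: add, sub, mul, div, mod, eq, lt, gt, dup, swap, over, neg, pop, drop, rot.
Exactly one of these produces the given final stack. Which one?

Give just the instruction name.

Answer: neg

Derivation:
Stack before ???: [-19]
Stack after ???:  [19]
The instruction that transforms [-19] -> [19] is: neg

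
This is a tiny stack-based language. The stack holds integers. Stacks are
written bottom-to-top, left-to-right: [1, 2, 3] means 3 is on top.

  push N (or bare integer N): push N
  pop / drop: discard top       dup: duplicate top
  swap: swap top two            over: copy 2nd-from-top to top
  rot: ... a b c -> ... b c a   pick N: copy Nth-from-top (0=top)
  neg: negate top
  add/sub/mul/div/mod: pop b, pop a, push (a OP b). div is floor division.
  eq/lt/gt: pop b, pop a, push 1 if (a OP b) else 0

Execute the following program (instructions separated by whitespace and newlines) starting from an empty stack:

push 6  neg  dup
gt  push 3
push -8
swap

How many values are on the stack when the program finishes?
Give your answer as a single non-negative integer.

Answer: 3

Derivation:
After 'push 6': stack = [6] (depth 1)
After 'neg': stack = [-6] (depth 1)
After 'dup': stack = [-6, -6] (depth 2)
After 'gt': stack = [0] (depth 1)
After 'push 3': stack = [0, 3] (depth 2)
After 'push -8': stack = [0, 3, -8] (depth 3)
After 'swap': stack = [0, -8, 3] (depth 3)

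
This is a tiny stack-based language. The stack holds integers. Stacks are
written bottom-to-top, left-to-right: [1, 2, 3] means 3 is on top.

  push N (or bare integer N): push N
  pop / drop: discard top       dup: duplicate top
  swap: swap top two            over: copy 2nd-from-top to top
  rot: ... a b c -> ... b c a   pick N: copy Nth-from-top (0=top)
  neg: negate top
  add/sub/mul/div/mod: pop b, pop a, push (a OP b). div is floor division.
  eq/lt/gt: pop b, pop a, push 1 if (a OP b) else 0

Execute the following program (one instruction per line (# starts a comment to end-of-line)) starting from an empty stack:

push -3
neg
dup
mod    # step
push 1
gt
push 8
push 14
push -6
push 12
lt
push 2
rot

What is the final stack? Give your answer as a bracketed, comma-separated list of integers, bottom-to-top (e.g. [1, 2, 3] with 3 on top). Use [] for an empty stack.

Answer: [0, 8, 1, 2, 14]

Derivation:
After 'push -3': [-3]
After 'neg': [3]
After 'dup': [3, 3]
After 'mod': [0]
After 'push 1': [0, 1]
After 'gt': [0]
After 'push 8': [0, 8]
After 'push 14': [0, 8, 14]
After 'push -6': [0, 8, 14, -6]
After 'push 12': [0, 8, 14, -6, 12]
After 'lt': [0, 8, 14, 1]
After 'push 2': [0, 8, 14, 1, 2]
After 'rot': [0, 8, 1, 2, 14]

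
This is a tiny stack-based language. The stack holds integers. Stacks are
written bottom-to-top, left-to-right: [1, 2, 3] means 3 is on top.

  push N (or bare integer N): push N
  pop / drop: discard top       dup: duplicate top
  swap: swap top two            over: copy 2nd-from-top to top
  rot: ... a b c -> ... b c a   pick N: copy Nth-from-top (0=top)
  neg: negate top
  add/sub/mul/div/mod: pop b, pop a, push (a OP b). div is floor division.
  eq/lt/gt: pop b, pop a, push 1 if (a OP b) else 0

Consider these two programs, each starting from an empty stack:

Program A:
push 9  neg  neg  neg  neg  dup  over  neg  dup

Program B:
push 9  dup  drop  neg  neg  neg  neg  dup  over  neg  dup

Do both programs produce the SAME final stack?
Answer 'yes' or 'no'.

Answer: yes

Derivation:
Program A trace:
  After 'push 9': [9]
  After 'neg': [-9]
  After 'neg': [9]
  After 'neg': [-9]
  After 'neg': [9]
  After 'dup': [9, 9]
  After 'over': [9, 9, 9]
  After 'neg': [9, 9, -9]
  After 'dup': [9, 9, -9, -9]
Program A final stack: [9, 9, -9, -9]

Program B trace:
  After 'push 9': [9]
  After 'dup': [9, 9]
  After 'drop': [9]
  After 'neg': [-9]
  After 'neg': [9]
  After 'neg': [-9]
  After 'neg': [9]
  After 'dup': [9, 9]
  After 'over': [9, 9, 9]
  After 'neg': [9, 9, -9]
  After 'dup': [9, 9, -9, -9]
Program B final stack: [9, 9, -9, -9]
Same: yes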